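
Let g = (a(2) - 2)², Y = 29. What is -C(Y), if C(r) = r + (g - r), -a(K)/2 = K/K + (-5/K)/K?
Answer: -9/4 ≈ -2.2500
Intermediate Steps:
a(K) = -2 + 10/K² (a(K) = -2*(K/K + (-5/K)/K) = -2*(1 - 5/K²) = -2 + 10/K²)
g = 9/4 (g = ((-2 + 10/2²) - 2)² = ((-2 + 10*(¼)) - 2)² = ((-2 + 5/2) - 2)² = (½ - 2)² = (-3/2)² = 9/4 ≈ 2.2500)
C(r) = 9/4 (C(r) = r + (9/4 - r) = 9/4)
-C(Y) = -1*9/4 = -9/4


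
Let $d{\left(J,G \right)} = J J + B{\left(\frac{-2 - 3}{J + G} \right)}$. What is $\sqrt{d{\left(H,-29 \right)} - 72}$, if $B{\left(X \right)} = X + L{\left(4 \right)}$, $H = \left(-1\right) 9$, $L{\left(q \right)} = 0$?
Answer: $\frac{\sqrt{13186}}{38} \approx 3.0219$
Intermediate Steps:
$H = -9$
$B{\left(X \right)} = X$ ($B{\left(X \right)} = X + 0 = X$)
$d{\left(J,G \right)} = J^{2} - \frac{5}{G + J}$ ($d{\left(J,G \right)} = J J + \frac{-2 - 3}{J + G} = J^{2} - \frac{5}{G + J}$)
$\sqrt{d{\left(H,-29 \right)} - 72} = \sqrt{\frac{-5 + \left(-9\right)^{2} \left(-29 - 9\right)}{-29 - 9} - 72} = \sqrt{\frac{-5 + 81 \left(-38\right)}{-38} - 72} = \sqrt{- \frac{-5 - 3078}{38} - 72} = \sqrt{\left(- \frac{1}{38}\right) \left(-3083\right) - 72} = \sqrt{\frac{3083}{38} - 72} = \sqrt{\frac{347}{38}} = \frac{\sqrt{13186}}{38}$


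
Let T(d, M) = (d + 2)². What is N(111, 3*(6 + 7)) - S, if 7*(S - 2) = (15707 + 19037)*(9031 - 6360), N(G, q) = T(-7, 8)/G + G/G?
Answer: -10300936466/777 ≈ -1.3257e+7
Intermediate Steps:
T(d, M) = (2 + d)²
N(G, q) = 1 + 25/G (N(G, q) = (2 - 7)²/G + G/G = (-5)²/G + 1 = 25/G + 1 = 1 + 25/G)
S = 92801238/7 (S = 2 + ((15707 + 19037)*(9031 - 6360))/7 = 2 + (34744*2671)/7 = 2 + (⅐)*92801224 = 2 + 92801224/7 = 92801238/7 ≈ 1.3257e+7)
N(111, 3*(6 + 7)) - S = (25 + 111)/111 - 1*92801238/7 = (1/111)*136 - 92801238/7 = 136/111 - 92801238/7 = -10300936466/777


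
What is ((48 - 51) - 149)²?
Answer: 23104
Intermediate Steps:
((48 - 51) - 149)² = (-3 - 149)² = (-152)² = 23104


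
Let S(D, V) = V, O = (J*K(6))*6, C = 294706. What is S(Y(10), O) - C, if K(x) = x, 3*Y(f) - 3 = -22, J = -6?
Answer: -294922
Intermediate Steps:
Y(f) = -19/3 (Y(f) = 1 + (⅓)*(-22) = 1 - 22/3 = -19/3)
O = -216 (O = -6*6*6 = -36*6 = -216)
S(Y(10), O) - C = -216 - 1*294706 = -216 - 294706 = -294922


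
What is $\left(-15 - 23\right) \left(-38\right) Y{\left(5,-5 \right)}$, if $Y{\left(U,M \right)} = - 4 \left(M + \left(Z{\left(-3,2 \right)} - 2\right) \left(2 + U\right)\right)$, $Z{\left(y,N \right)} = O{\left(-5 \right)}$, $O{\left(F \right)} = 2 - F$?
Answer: $-173280$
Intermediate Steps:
$Z{\left(y,N \right)} = 7$ ($Z{\left(y,N \right)} = 2 - -5 = 2 + 5 = 7$)
$Y{\left(U,M \right)} = -40 - 20 U - 4 M$ ($Y{\left(U,M \right)} = - 4 \left(M + \left(7 - 2\right) \left(2 + U\right)\right) = - 4 \left(M + 5 \left(2 + U\right)\right) = - 4 \left(M + \left(10 + 5 U\right)\right) = - 4 \left(10 + M + 5 U\right) = -40 - 20 U - 4 M$)
$\left(-15 - 23\right) \left(-38\right) Y{\left(5,-5 \right)} = \left(-15 - 23\right) \left(-38\right) \left(-40 - 100 - -20\right) = \left(-38\right) \left(-38\right) \left(-40 - 100 + 20\right) = 1444 \left(-120\right) = -173280$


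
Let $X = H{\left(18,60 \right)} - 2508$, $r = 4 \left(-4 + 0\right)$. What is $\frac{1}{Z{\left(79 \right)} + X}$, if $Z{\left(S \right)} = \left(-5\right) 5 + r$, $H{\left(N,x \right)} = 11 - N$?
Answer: $- \frac{1}{2556} \approx -0.00039124$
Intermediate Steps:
$r = -16$ ($r = 4 \left(-4\right) = -16$)
$Z{\left(S \right)} = -41$ ($Z{\left(S \right)} = \left(-5\right) 5 - 16 = -25 - 16 = -41$)
$X = -2515$ ($X = \left(11 - 18\right) - 2508 = -7 - 2508 = -2515$)
$\frac{1}{Z{\left(79 \right)} + X} = \frac{1}{-41 - 2515} = \frac{1}{-2556} = - \frac{1}{2556}$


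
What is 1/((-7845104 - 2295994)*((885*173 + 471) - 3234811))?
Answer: 1/31247106096030 ≈ 3.2003e-14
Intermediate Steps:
1/((-7845104 - 2295994)*((885*173 + 471) - 3234811)) = 1/((-10141098)*((153105 + 471) - 3234811)) = -1/(10141098*(153576 - 3234811)) = -1/10141098/(-3081235) = -1/10141098*(-1/3081235) = 1/31247106096030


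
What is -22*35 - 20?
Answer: -790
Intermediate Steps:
-22*35 - 20 = -770 - 20 = -790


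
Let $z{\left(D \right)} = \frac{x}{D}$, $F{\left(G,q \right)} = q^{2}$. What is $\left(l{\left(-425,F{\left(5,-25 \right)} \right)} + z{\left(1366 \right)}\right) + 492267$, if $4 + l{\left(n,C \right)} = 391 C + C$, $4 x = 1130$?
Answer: $\frac{2014203081}{2732} \approx 7.3726 \cdot 10^{5}$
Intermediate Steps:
$x = \frac{565}{2}$ ($x = \frac{1}{4} \cdot 1130 = \frac{565}{2} \approx 282.5$)
$l{\left(n,C \right)} = -4 + 392 C$ ($l{\left(n,C \right)} = -4 + \left(391 C + C\right) = -4 + 392 C$)
$z{\left(D \right)} = \frac{565}{2 D}$
$\left(l{\left(-425,F{\left(5,-25 \right)} \right)} + z{\left(1366 \right)}\right) + 492267 = \left(\left(-4 + 392 \left(-25\right)^{2}\right) + \frac{565}{2 \cdot 1366}\right) + 492267 = \left(\left(-4 + 392 \cdot 625\right) + \frac{565}{2} \cdot \frac{1}{1366}\right) + 492267 = \left(\left(-4 + 245000\right) + \frac{565}{2732}\right) + 492267 = \left(244996 + \frac{565}{2732}\right) + 492267 = \frac{669329637}{2732} + 492267 = \frac{2014203081}{2732}$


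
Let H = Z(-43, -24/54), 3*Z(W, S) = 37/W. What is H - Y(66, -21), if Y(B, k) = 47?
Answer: -6100/129 ≈ -47.287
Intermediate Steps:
Z(W, S) = 37/(3*W) (Z(W, S) = (37/W)/3 = 37/(3*W))
H = -37/129 (H = (37/3)/(-43) = (37/3)*(-1/43) = -37/129 ≈ -0.28682)
H - Y(66, -21) = -37/129 - 1*47 = -37/129 - 47 = -6100/129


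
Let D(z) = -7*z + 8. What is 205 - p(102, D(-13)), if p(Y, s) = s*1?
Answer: 106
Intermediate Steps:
D(z) = 8 - 7*z
p(Y, s) = s
205 - p(102, D(-13)) = 205 - (8 - 7*(-13)) = 205 - (8 + 91) = 205 - 1*99 = 205 - 99 = 106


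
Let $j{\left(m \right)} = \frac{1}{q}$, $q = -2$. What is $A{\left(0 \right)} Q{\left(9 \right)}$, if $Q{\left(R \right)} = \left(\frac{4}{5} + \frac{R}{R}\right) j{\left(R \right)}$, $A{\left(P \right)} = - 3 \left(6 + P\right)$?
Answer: $\frac{81}{5} \approx 16.2$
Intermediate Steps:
$A{\left(P \right)} = -18 - 3 P$
$j{\left(m \right)} = - \frac{1}{2}$ ($j{\left(m \right)} = \frac{1}{-2} = - \frac{1}{2}$)
$Q{\left(R \right)} = - \frac{9}{10}$ ($Q{\left(R \right)} = \left(\frac{4}{5} + \frac{R}{R}\right) \left(- \frac{1}{2}\right) = \left(4 \cdot \frac{1}{5} + 1\right) \left(- \frac{1}{2}\right) = \left(\frac{4}{5} + 1\right) \left(- \frac{1}{2}\right) = \frac{9}{5} \left(- \frac{1}{2}\right) = - \frac{9}{10}$)
$A{\left(0 \right)} Q{\left(9 \right)} = \left(-18 - 0\right) \left(- \frac{9}{10}\right) = \left(-18 + 0\right) \left(- \frac{9}{10}\right) = \left(-18\right) \left(- \frac{9}{10}\right) = \frac{81}{5}$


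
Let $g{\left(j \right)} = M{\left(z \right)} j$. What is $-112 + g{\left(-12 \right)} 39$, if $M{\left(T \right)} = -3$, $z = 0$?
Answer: $1292$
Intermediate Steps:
$g{\left(j \right)} = - 3 j$
$-112 + g{\left(-12 \right)} 39 = -112 + \left(-3\right) \left(-12\right) 39 = -112 + 36 \cdot 39 = -112 + 1404 = 1292$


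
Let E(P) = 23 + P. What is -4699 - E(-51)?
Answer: -4671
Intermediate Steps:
-4699 - E(-51) = -4699 - (23 - 51) = -4699 - 1*(-28) = -4699 + 28 = -4671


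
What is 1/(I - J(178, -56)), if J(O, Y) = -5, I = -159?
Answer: -1/154 ≈ -0.0064935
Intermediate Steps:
1/(I - J(178, -56)) = 1/(-159 - 1*(-5)) = 1/(-159 + 5) = 1/(-154) = -1/154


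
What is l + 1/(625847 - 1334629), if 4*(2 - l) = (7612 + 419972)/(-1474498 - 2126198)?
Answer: 215832474355/106337854678 ≈ 2.0297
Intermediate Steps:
l = 304512/150029 (l = 2 - (7612 + 419972)/(4*(-1474498 - 2126198)) = 2 - 106896/(-3600696) = 2 - 106896*(-1)/3600696 = 2 - 1/4*(-17816/150029) = 2 + 4454/150029 = 304512/150029 ≈ 2.0297)
l + 1/(625847 - 1334629) = 304512/150029 + 1/(625847 - 1334629) = 304512/150029 + 1/(-708782) = 304512/150029 - 1/708782 = 215832474355/106337854678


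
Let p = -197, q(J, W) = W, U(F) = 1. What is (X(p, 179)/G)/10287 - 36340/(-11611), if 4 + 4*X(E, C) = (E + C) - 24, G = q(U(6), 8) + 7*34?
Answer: 183923886307/58765639644 ≈ 3.1298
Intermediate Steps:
G = 246 (G = 8 + 7*34 = 8 + 238 = 246)
X(E, C) = -7 + C/4 + E/4 (X(E, C) = -1 + ((E + C) - 24)/4 = -1 + ((C + E) - 24)/4 = -1 + (-24 + C + E)/4 = -1 + (-6 + C/4 + E/4) = -7 + C/4 + E/4)
(X(p, 179)/G)/10287 - 36340/(-11611) = ((-7 + (¼)*179 + (¼)*(-197))/246)/10287 - 36340/(-11611) = ((-7 + 179/4 - 197/4)*(1/246))*(1/10287) - 36340*(-1/11611) = -23/2*1/246*(1/10287) + 36340/11611 = -23/492*1/10287 + 36340/11611 = -23/5061204 + 36340/11611 = 183923886307/58765639644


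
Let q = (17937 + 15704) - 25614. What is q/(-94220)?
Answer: -8027/94220 ≈ -0.085194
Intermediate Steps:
q = 8027 (q = 33641 - 25614 = 8027)
q/(-94220) = 8027/(-94220) = 8027*(-1/94220) = -8027/94220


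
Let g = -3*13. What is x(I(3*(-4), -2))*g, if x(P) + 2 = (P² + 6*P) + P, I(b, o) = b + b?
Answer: -15834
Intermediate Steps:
I(b, o) = 2*b
x(P) = -2 + P² + 7*P (x(P) = -2 + ((P² + 6*P) + P) = -2 + (P² + 7*P) = -2 + P² + 7*P)
g = -39
x(I(3*(-4), -2))*g = (-2 + (2*(3*(-4)))² + 7*(2*(3*(-4))))*(-39) = (-2 + (2*(-12))² + 7*(2*(-12)))*(-39) = (-2 + (-24)² + 7*(-24))*(-39) = (-2 + 576 - 168)*(-39) = 406*(-39) = -15834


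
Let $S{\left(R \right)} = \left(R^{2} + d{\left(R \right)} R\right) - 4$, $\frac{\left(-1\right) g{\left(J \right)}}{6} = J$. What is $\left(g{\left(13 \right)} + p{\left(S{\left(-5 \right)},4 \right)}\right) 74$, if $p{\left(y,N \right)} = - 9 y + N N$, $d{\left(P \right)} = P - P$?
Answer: $-18574$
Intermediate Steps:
$g{\left(J \right)} = - 6 J$
$d{\left(P \right)} = 0$
$S{\left(R \right)} = -4 + R^{2}$ ($S{\left(R \right)} = \left(R^{2} + 0 R\right) - 4 = \left(R^{2} + 0\right) - 4 = R^{2} - 4 = -4 + R^{2}$)
$p{\left(y,N \right)} = N^{2} - 9 y$ ($p{\left(y,N \right)} = - 9 y + N^{2} = N^{2} - 9 y$)
$\left(g{\left(13 \right)} + p{\left(S{\left(-5 \right)},4 \right)}\right) 74 = \left(\left(-6\right) 13 + \left(4^{2} - 9 \left(-4 + \left(-5\right)^{2}\right)\right)\right) 74 = \left(-78 + \left(16 - 9 \left(-4 + 25\right)\right)\right) 74 = \left(-78 + \left(16 - 189\right)\right) 74 = \left(-78 - 173\right) 74 = \left(-251\right) 74 = -18574$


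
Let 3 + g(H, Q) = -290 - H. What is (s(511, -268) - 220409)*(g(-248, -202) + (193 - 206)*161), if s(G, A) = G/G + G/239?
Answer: 112623428138/239 ≈ 4.7123e+8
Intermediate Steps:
s(G, A) = 1 + G/239 (s(G, A) = 1 + G*(1/239) = 1 + G/239)
g(H, Q) = -293 - H (g(H, Q) = -3 + (-290 - H) = -293 - H)
(s(511, -268) - 220409)*(g(-248, -202) + (193 - 206)*161) = ((1 + (1/239)*511) - 220409)*((-293 - 1*(-248)) + (193 - 206)*161) = ((1 + 511/239) - 220409)*((-293 + 248) - 13*161) = (750/239 - 220409)*(-45 - 2093) = -52677001/239*(-2138) = 112623428138/239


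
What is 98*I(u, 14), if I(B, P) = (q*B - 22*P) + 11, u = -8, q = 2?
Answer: -30674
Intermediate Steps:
I(B, P) = 11 - 22*P + 2*B (I(B, P) = (2*B - 22*P) + 11 = (-22*P + 2*B) + 11 = 11 - 22*P + 2*B)
98*I(u, 14) = 98*(11 - 22*14 + 2*(-8)) = 98*(11 - 308 - 16) = 98*(-313) = -30674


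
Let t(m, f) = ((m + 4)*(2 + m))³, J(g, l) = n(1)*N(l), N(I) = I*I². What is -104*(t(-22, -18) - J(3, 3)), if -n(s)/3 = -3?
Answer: -4852198728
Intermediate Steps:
N(I) = I³
n(s) = 9 (n(s) = -3*(-3) = 9)
J(g, l) = 9*l³
t(m, f) = (2 + m)³*(4 + m)³ (t(m, f) = ((4 + m)*(2 + m))³ = ((2 + m)*(4 + m))³ = (2 + m)³*(4 + m)³)
-104*(t(-22, -18) - J(3, 3)) = -104*((2 - 22)³*(4 - 22)³ - 9*3³) = -104*((-20)³*(-18)³ - 9*27) = -104*(-8000*(-5832) - 1*243) = -104*(46656000 - 243) = -104*46655757 = -4852198728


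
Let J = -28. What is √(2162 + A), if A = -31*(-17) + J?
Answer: √2661 ≈ 51.585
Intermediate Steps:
A = 499 (A = -31*(-17) - 28 = 527 - 28 = 499)
√(2162 + A) = √(2162 + 499) = √2661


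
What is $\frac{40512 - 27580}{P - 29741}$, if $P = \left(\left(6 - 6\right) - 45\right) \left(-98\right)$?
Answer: $- \frac{12932}{25331} \approx -0.51052$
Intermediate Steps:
$P = 4410$ ($P = \left(\left(6 - 6\right) - 45\right) \left(-98\right) = \left(0 - 45\right) \left(-98\right) = \left(-45\right) \left(-98\right) = 4410$)
$\frac{40512 - 27580}{P - 29741} = \frac{40512 - 27580}{4410 - 29741} = \frac{12932}{-25331} = 12932 \left(- \frac{1}{25331}\right) = - \frac{12932}{25331}$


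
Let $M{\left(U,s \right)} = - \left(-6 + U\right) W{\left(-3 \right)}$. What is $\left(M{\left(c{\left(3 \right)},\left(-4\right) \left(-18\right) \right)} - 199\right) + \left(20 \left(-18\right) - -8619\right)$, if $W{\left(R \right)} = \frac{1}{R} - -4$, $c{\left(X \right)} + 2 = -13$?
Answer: $8137$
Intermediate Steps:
$c{\left(X \right)} = -15$ ($c{\left(X \right)} = -2 - 13 = -15$)
$W{\left(R \right)} = 4 + \frac{1}{R}$ ($W{\left(R \right)} = \frac{1}{R} + 4 = 4 + \frac{1}{R}$)
$M{\left(U,s \right)} = 22 - \frac{11 U}{3}$ ($M{\left(U,s \right)} = - \left(-6 + U\right) \left(4 + \frac{1}{-3}\right) = - \left(-6 + U\right) \left(4 - \frac{1}{3}\right) = - \frac{\left(-6 + U\right) 11}{3} = - (-22 + \frac{11 U}{3}) = 22 - \frac{11 U}{3}$)
$\left(M{\left(c{\left(3 \right)},\left(-4\right) \left(-18\right) \right)} - 199\right) + \left(20 \left(-18\right) - -8619\right) = \left(\left(22 - -55\right) - 199\right) + \left(20 \left(-18\right) - -8619\right) = \left(\left(22 + 55\right) - 199\right) + \left(-360 + 8619\right) = \left(77 - 199\right) + 8259 = -122 + 8259 = 8137$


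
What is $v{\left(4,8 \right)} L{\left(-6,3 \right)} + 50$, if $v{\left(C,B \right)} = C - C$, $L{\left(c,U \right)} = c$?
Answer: $50$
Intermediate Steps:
$v{\left(C,B \right)} = 0$
$v{\left(4,8 \right)} L{\left(-6,3 \right)} + 50 = 0 \left(-6\right) + 50 = 0 + 50 = 50$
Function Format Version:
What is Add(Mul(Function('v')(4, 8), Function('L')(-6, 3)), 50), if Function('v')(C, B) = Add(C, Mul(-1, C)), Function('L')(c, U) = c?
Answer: 50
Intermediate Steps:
Function('v')(C, B) = 0
Add(Mul(Function('v')(4, 8), Function('L')(-6, 3)), 50) = Add(Mul(0, -6), 50) = Add(0, 50) = 50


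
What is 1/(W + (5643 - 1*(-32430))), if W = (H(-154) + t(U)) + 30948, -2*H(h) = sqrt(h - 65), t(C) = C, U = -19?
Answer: 276008/19045104235 + 2*I*sqrt(219)/19045104235 ≈ 1.4492e-5 + 1.5541e-9*I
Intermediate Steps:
H(h) = -sqrt(-65 + h)/2 (H(h) = -sqrt(h - 65)/2 = -sqrt(-65 + h)/2)
W = 30929 - I*sqrt(219)/2 (W = (-sqrt(-65 - 154)/2 - 19) + 30948 = (-I*sqrt(219)/2 - 19) + 30948 = (-19 - I*sqrt(219)/2) + 30948 = 30929 - I*sqrt(219)/2 ≈ 30929.0 - 7.3993*I)
1/(W + (5643 - 1*(-32430))) = 1/((30929 - I*sqrt(219)/2) + (5643 - 1*(-32430))) = 1/((30929 - I*sqrt(219)/2) + (5643 + 32430)) = 1/((30929 - I*sqrt(219)/2) + 38073) = 1/(69002 - I*sqrt(219)/2)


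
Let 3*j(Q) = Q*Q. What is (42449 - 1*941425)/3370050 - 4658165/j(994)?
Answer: -23991483762943/1664865360900 ≈ -14.410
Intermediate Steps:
j(Q) = Q²/3 (j(Q) = (Q*Q)/3 = Q²/3)
(42449 - 1*941425)/3370050 - 4658165/j(994) = (42449 - 1*941425)/3370050 - 4658165/((⅓)*994²) = (42449 - 941425)*(1/3370050) - 4658165/((⅓)*988036) = -898976*1/3370050 - 4658165/988036/3 = -449488/1685025 - 4658165*3/988036 = -449488/1685025 - 13974495/988036 = -23991483762943/1664865360900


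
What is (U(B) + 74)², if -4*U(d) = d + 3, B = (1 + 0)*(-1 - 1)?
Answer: 87025/16 ≈ 5439.1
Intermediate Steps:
B = -2 (B = 1*(-2) = -2)
U(d) = -¾ - d/4 (U(d) = -(d + 3)/4 = -(3 + d)/4 = -¾ - d/4)
(U(B) + 74)² = ((-¾ - ¼*(-2)) + 74)² = ((-¾ + ½) + 74)² = (-¼ + 74)² = (295/4)² = 87025/16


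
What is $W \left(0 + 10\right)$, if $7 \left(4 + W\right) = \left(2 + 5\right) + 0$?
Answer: $-30$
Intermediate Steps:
$W = -3$ ($W = -4 + \frac{\left(2 + 5\right) + 0}{7} = -4 + \frac{7 + 0}{7} = -4 + \frac{1}{7} \cdot 7 = -4 + 1 = -3$)
$W \left(0 + 10\right) = - 3 \left(0 + 10\right) = \left(-3\right) 10 = -30$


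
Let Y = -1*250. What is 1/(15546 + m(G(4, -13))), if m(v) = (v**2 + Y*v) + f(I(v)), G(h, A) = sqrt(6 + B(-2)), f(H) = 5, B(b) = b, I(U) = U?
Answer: 1/15055 ≈ 6.6423e-5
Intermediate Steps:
Y = -250
G(h, A) = 2 (G(h, A) = sqrt(6 - 2) = sqrt(4) = 2)
m(v) = 5 + v**2 - 250*v (m(v) = (v**2 - 250*v) + 5 = 5 + v**2 - 250*v)
1/(15546 + m(G(4, -13))) = 1/(15546 + (5 + 2**2 - 250*2)) = 1/(15546 + (5 + 4 - 500)) = 1/(15546 - 491) = 1/15055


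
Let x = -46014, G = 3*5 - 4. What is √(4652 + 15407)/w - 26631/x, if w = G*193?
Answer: 8877/15338 + √20059/2123 ≈ 0.64547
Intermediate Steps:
G = 11 (G = 15 - 4 = 11)
w = 2123 (w = 11*193 = 2123)
√(4652 + 15407)/w - 26631/x = √(4652 + 15407)/2123 - 26631/(-46014) = √20059*(1/2123) - 26631*(-1/46014) = √20059/2123 + 8877/15338 = 8877/15338 + √20059/2123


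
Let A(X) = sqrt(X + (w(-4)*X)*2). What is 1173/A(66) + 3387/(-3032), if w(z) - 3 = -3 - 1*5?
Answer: -3387/3032 - 391*I*sqrt(66)/66 ≈ -1.1171 - 48.129*I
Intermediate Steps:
w(z) = -5 (w(z) = 3 + (-3 - 1*5) = 3 + (-3 - 5) = 3 - 8 = -5)
A(X) = 3*sqrt(-X) (A(X) = sqrt(X - 5*X*2) = sqrt(X - 10*X) = sqrt(-9*X) = 3*sqrt(-X))
1173/A(66) + 3387/(-3032) = 1173/((3*sqrt(-1*66))) + 3387/(-3032) = 1173/((3*sqrt(-66))) + 3387*(-1/3032) = 1173/((3*(I*sqrt(66)))) - 3387/3032 = 1173/((3*I*sqrt(66))) - 3387/3032 = 1173*(-I*sqrt(66)/198) - 3387/3032 = -391*I*sqrt(66)/66 - 3387/3032 = -3387/3032 - 391*I*sqrt(66)/66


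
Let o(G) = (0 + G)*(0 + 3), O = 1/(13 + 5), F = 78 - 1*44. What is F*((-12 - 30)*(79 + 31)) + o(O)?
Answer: -942479/6 ≈ -1.5708e+5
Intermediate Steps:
F = 34 (F = 78 - 44 = 34)
O = 1/18 ≈ 0.055556
o(G) = 3*G (o(G) = G*3 = 3*G)
F*((-12 - 30)*(79 + 31)) + o(O) = 34*((-12 - 30)*(79 + 31)) + 3*(1/18) = 34*(-42*110) + ⅙ = 34*(-4620) + ⅙ = -157080 + ⅙ = -942479/6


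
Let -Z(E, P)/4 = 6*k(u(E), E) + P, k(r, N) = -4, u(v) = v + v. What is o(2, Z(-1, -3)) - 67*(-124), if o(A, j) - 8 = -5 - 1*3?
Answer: 8308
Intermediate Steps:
u(v) = 2*v
Z(E, P) = 96 - 4*P (Z(E, P) = -4*(6*(-4) + P) = -4*(-24 + P) = 96 - 4*P)
o(A, j) = 0 (o(A, j) = 8 + (-5 - 1*3) = 8 + (-5 - 3) = 8 - 8 = 0)
o(2, Z(-1, -3)) - 67*(-124) = 0 - 67*(-124) = 0 + 8308 = 8308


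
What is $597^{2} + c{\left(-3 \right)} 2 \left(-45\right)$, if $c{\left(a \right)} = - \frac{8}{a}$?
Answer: $356169$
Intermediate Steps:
$597^{2} + c{\left(-3 \right)} 2 \left(-45\right) = 597^{2} + - \frac{8}{-3} \cdot 2 \left(-45\right) = 356409 + \left(-8\right) \left(- \frac{1}{3}\right) 2 \left(-45\right) = 356409 + \frac{8}{3} \cdot 2 \left(-45\right) = 356409 + \frac{16}{3} \left(-45\right) = 356409 - 240 = 356169$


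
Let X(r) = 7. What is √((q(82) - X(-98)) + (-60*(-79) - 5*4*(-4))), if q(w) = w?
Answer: √4895 ≈ 69.964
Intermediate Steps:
√((q(82) - X(-98)) + (-60*(-79) - 5*4*(-4))) = √((82 - 1*7) + (-60*(-79) - 5*4*(-4))) = √((82 - 7) + (4740 - 20*(-4))) = √(75 + (4740 + 80)) = √(75 + 4820) = √4895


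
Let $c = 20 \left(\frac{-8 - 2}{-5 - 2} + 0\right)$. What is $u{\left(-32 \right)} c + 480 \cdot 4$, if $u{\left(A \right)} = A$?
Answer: $\frac{7040}{7} \approx 1005.7$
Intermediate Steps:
$c = \frac{200}{7}$ ($c = 20 \left(- \frac{10}{-7} + 0\right) = 20 \left(\left(-10\right) \left(- \frac{1}{7}\right) + 0\right) = 20 \left(\frac{10}{7} + 0\right) = 20 \cdot \frac{10}{7} = \frac{200}{7} \approx 28.571$)
$u{\left(-32 \right)} c + 480 \cdot 4 = \left(-32\right) \frac{200}{7} + 480 \cdot 4 = - \frac{6400}{7} + 1920 = \frac{7040}{7}$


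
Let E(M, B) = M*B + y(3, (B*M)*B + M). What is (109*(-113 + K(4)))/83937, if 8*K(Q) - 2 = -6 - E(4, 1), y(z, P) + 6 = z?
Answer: -33027/223832 ≈ -0.14755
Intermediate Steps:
y(z, P) = -6 + z
E(M, B) = -3 + B*M (E(M, B) = M*B + (-6 + 3) = B*M - 3 = -3 + B*M)
K(Q) = -5/8 (K(Q) = 1/4 + (-6 - (-3 + 1*4))/8 = 1/4 + (-6 - (-3 + 4))/8 = 1/4 + (-6 - 1*1)/8 = 1/4 + (-6 - 1)/8 = 1/4 + (1/8)*(-7) = 1/4 - 7/8 = -5/8)
(109*(-113 + K(4)))/83937 = (109*(-113 - 5/8))/83937 = (109*(-909/8))*(1/83937) = -99081/8*1/83937 = -33027/223832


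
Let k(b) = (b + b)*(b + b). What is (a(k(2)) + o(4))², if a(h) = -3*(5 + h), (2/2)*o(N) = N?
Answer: 3481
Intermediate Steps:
o(N) = N
k(b) = 4*b² (k(b) = (2*b)*(2*b) = 4*b²)
a(h) = -15 - 3*h
(a(k(2)) + o(4))² = ((-15 - 12*2²) + 4)² = ((-15 - 12*4) + 4)² = ((-15 - 3*16) + 4)² = ((-15 - 48) + 4)² = (-63 + 4)² = (-59)² = 3481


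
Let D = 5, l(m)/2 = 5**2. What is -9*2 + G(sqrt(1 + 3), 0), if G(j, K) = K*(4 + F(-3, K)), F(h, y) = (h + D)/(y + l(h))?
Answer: -18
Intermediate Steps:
l(m) = 50 (l(m) = 2*5**2 = 2*25 = 50)
F(h, y) = (5 + h)/(50 + y) (F(h, y) = (h + 5)/(y + 50) = (5 + h)/(50 + y))
G(j, K) = K*(4 + 2/(50 + K)) (G(j, K) = K*(4 + (5 - 3)/(50 + K)) = K*(4 + 2/(50 + K)))
-9*2 + G(sqrt(1 + 3), 0) = -9*2 + 2*0*(101 + 2*0)/(50 + 0) = -18 + 2*0*(101 + 0)/50 = -18 + 2*0*(1/50)*101 = -18 + 0 = -18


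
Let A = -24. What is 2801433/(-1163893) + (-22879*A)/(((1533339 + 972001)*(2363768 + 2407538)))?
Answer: -4185951455381401074/1739109837799842215 ≈ -2.4070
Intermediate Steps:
2801433/(-1163893) + (-22879*A)/(((1533339 + 972001)*(2363768 + 2407538))) = 2801433/(-1163893) + (-22879*(-24))/(((1533339 + 972001)*(2363768 + 2407538))) = 2801433*(-1/1163893) + 549096/((2505340*4771306)) = -2801433/1163893 + 549096/11953743774040 = -2801433/1163893 + 549096*(1/11953743774040) = -2801433/1163893 + 68637/1494217971755 = -4185951455381401074/1739109837799842215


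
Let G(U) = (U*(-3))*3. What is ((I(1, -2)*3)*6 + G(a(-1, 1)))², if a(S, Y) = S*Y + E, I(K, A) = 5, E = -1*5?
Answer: 20736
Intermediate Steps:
E = -5
a(S, Y) = -5 + S*Y (a(S, Y) = S*Y - 5 = -5 + S*Y)
G(U) = -9*U (G(U) = -3*U*3 = -9*U)
((I(1, -2)*3)*6 + G(a(-1, 1)))² = ((5*3)*6 - 9*(-5 - 1*1))² = (15*6 - 9*(-5 - 1))² = (90 - 9*(-6))² = (90 + 54)² = 144² = 20736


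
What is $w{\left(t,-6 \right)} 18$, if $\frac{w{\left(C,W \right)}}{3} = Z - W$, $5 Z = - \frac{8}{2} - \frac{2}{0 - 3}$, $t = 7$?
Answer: $288$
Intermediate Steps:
$Z = - \frac{2}{3}$ ($Z = \frac{- \frac{8}{2} - \frac{2}{0 - 3}}{5} = \frac{\left(-8\right) \frac{1}{2} - \frac{2}{-3}}{5} = \frac{-4 - - \frac{2}{3}}{5} = \frac{-4 + \frac{2}{3}}{5} = \frac{1}{5} \left(- \frac{10}{3}\right) = - \frac{2}{3} \approx -0.66667$)
$w{\left(C,W \right)} = -2 - 3 W$ ($w{\left(C,W \right)} = 3 \left(- \frac{2}{3} - W\right) = -2 - 3 W$)
$w{\left(t,-6 \right)} 18 = \left(-2 - -18\right) 18 = \left(-2 + 18\right) 18 = 16 \cdot 18 = 288$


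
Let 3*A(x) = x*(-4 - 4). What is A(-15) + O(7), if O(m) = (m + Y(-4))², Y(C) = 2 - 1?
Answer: 104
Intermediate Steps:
A(x) = -8*x/3 (A(x) = (x*(-4 - 4))/3 = (x*(-8))/3 = (-8*x)/3 = -8*x/3)
Y(C) = 1
O(m) = (1 + m)² (O(m) = (m + 1)² = (1 + m)²)
A(-15) + O(7) = -8/3*(-15) + (1 + 7)² = 40 + 8² = 40 + 64 = 104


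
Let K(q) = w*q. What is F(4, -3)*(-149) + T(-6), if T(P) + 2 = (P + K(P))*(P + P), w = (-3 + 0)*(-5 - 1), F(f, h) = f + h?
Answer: 1217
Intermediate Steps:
w = 18 (w = -3*(-6) = 18)
K(q) = 18*q
T(P) = -2 + 38*P² (T(P) = -2 + (P + 18*P)*(P + P) = -2 + (19*P)*(2*P) = -2 + 38*P²)
F(4, -3)*(-149) + T(-6) = (4 - 3)*(-149) + (-2 + 38*(-6)²) = 1*(-149) + (-2 + 38*36) = -149 + (-2 + 1368) = -149 + 1366 = 1217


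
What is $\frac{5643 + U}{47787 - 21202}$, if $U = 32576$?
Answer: $\frac{38219}{26585} \approx 1.4376$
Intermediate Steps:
$\frac{5643 + U}{47787 - 21202} = \frac{5643 + 32576}{47787 - 21202} = \frac{38219}{26585}$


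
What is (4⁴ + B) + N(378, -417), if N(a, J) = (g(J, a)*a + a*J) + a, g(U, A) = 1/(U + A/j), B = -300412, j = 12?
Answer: -117553080/257 ≈ -4.5741e+5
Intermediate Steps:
g(U, A) = 1/(U + A/12)
N(a, J) = a + J*a + 12*a/(a + 12*J) (N(a, J) = ((12/(a + 12*J))*a + a*J) + a = (12*a/(a + 12*J) + J*a) + a = (J*a + 12*a/(a + 12*J)) + a = a + J*a + 12*a/(a + 12*J))
(4⁴ + B) + N(378, -417) = (4⁴ - 300412) + 378*(12 + (1 - 417)*(378 + 12*(-417)))/(378 + 12*(-417)) = (256 - 300412) + 378*(12 - 416*(378 - 5004))/(378 - 5004) = -300156 + 378*(12 - 416*(-4626))/(-4626) = -300156 + 378*(-1/4626)*(12 + 1924416) = -300156 + 378*(-1/4626)*1924428 = -300156 - 40412988/257 = -117553080/257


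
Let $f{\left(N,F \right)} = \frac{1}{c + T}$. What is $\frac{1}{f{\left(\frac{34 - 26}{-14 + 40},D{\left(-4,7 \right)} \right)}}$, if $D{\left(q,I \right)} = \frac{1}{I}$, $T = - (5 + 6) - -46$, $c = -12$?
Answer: $23$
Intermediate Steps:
$T = 35$ ($T = \left(-1\right) 11 + 46 = -11 + 46 = 35$)
$f{\left(N,F \right)} = \frac{1}{23}$ ($f{\left(N,F \right)} = \frac{1}{-12 + 35} = \frac{1}{23}$)
$\frac{1}{f{\left(\frac{34 - 26}{-14 + 40},D{\left(-4,7 \right)} \right)}} = \frac{1}{\frac{1}{23}} = 23$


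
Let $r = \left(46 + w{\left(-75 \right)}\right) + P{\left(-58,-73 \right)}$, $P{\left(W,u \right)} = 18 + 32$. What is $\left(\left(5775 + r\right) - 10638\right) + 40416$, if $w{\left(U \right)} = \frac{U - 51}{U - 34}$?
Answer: $\frac{3885867}{109} \approx 35650.0$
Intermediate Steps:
$P{\left(W,u \right)} = 50$
$w{\left(U \right)} = \frac{-51 + U}{-34 + U}$
$r = \frac{10590}{109}$ ($r = \left(46 + \frac{-51 - 75}{-34 - 75}\right) + 50 = \left(46 + \frac{1}{-109} \left(-126\right)\right) + 50 = \left(46 - - \frac{126}{109}\right) + 50 = \left(46 + \frac{126}{109}\right) + 50 = \frac{5140}{109} + 50 = \frac{10590}{109} \approx 97.156$)
$\left(\left(5775 + r\right) - 10638\right) + 40416 = \left(\left(5775 + \frac{10590}{109}\right) - 10638\right) + 40416 = \left(\frac{640065}{109} - 10638\right) + 40416 = - \frac{519477}{109} + 40416 = \frac{3885867}{109}$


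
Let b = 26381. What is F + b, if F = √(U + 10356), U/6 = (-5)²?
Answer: 26381 + √10506 ≈ 26484.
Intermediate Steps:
U = 150 (U = 6*(-5)² = 6*25 = 150)
F = √10506 (F = √(150 + 10356) = √10506 ≈ 102.50)
F + b = √10506 + 26381 = 26381 + √10506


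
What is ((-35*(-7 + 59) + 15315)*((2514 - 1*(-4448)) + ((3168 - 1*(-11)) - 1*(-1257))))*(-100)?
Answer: -15381601000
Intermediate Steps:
((-35*(-7 + 59) + 15315)*((2514 - 1*(-4448)) + ((3168 - 1*(-11)) - 1*(-1257))))*(-100) = ((-35*52 + 15315)*((2514 + 4448) + ((3168 + 11) + 1257)))*(-100) = ((-1820 + 15315)*(6962 + (3179 + 1257)))*(-100) = (13495*(6962 + 4436))*(-100) = (13495*11398)*(-100) = 153816010*(-100) = -15381601000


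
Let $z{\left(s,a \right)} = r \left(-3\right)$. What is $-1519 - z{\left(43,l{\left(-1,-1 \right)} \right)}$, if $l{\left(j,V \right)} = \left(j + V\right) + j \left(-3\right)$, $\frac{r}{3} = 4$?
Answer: $-1483$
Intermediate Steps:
$r = 12$ ($r = 3 \cdot 4 = 12$)
$l{\left(j,V \right)} = V - 2 j$ ($l{\left(j,V \right)} = \left(V + j\right) - 3 j = V - 2 j$)
$z{\left(s,a \right)} = -36$ ($z{\left(s,a \right)} = 12 \left(-3\right) = -36$)
$-1519 - z{\left(43,l{\left(-1,-1 \right)} \right)} = -1519 - -36 = -1519 + 36 = -1483$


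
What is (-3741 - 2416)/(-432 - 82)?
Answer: 6157/514 ≈ 11.979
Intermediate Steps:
(-3741 - 2416)/(-432 - 82) = -6157/(-514) = -6157*(-1/514) = 6157/514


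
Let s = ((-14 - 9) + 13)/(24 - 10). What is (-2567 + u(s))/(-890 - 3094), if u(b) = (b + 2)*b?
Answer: 379/588 ≈ 0.64456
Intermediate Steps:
s = -5/7 (s = (-23 + 13)/14 = -10*1/14 = -5/7 ≈ -0.71429)
u(b) = b*(2 + b) (u(b) = (2 + b)*b = b*(2 + b))
(-2567 + u(s))/(-890 - 3094) = (-2567 - 5*(2 - 5/7)/7)/(-890 - 3094) = (-2567 - 5/7*9/7)/(-3984) = (-2567 - 45/49)*(-1/3984) = -125828/49*(-1/3984) = 379/588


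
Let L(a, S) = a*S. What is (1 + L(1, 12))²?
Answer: 169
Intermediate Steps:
L(a, S) = S*a
(1 + L(1, 12))² = (1 + 12*1)² = (1 + 12)² = 13² = 169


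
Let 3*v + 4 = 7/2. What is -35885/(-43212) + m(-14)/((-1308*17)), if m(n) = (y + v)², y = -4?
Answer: 2391565955/2882586096 ≈ 0.82966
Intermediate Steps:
v = -⅙ (v = -4/3 + (7/2)/3 = -4/3 + (7*(½))/3 = -4/3 + (⅓)*(7/2) = -4/3 + 7/6 = -⅙ ≈ -0.16667)
m(n) = 625/36 (m(n) = (-4 - ⅙)² = (-25/6)² = 625/36)
-35885/(-43212) + m(-14)/((-1308*17)) = -35885/(-43212) + 625/(36*((-1308*17))) = -35885*(-1/43212) + (625/36)/(-22236) = 35885/43212 + (625/36)*(-1/22236) = 35885/43212 - 625/800496 = 2391565955/2882586096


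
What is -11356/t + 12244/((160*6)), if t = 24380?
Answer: 3595087/292560 ≈ 12.288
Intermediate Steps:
-11356/t + 12244/((160*6)) = -11356/24380 + 12244/((160*6)) = -11356*1/24380 + 12244/960 = -2839/6095 + 12244*(1/960) = -2839/6095 + 3061/240 = 3595087/292560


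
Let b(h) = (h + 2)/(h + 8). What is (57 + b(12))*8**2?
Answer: 18464/5 ≈ 3692.8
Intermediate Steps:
b(h) = (2 + h)/(8 + h)
(57 + b(12))*8**2 = (57 + (2 + 12)/(8 + 12))*8**2 = (57 + 14/20)*64 = (57 + (1/20)*14)*64 = (57 + 7/10)*64 = (577/10)*64 = 18464/5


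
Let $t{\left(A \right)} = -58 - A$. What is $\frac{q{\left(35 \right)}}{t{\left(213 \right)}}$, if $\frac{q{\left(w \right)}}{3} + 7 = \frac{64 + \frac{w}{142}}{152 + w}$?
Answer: $\frac{530265}{7196134} \approx 0.073687$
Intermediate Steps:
$q{\left(w \right)} = -21 + \frac{3 \left(64 + \frac{w}{142}\right)}{152 + w}$ ($q{\left(w \right)} = -21 + 3 \frac{64 + \frac{w}{142}}{152 + w} = -21 + \frac{3 \left(64 + \frac{w}{142}\right)}{152 + w}$)
$\frac{q{\left(35 \right)}}{t{\left(213 \right)}} = \frac{\frac{3}{142} \frac{1}{152 + 35} \left(-142000 - 34755\right)}{-58 - 213} = \frac{\frac{3}{142} \cdot \frac{1}{187} \left(-142000 - 34755\right)}{-58 - 213} = \frac{\frac{3}{142} \cdot \frac{1}{187} \left(-176755\right)}{-271} = \left(- \frac{530265}{26554}\right) \left(- \frac{1}{271}\right) = \frac{530265}{7196134}$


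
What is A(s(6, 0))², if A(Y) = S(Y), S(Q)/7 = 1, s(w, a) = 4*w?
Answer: 49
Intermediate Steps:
S(Q) = 7 (S(Q) = 7*1 = 7)
A(Y) = 7
A(s(6, 0))² = 7² = 49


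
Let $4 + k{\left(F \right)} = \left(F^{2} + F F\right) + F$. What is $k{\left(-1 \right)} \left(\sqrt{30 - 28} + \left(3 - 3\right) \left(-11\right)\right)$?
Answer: $- 3 \sqrt{2} \approx -4.2426$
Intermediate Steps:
$k{\left(F \right)} = -4 + F + 2 F^{2}$ ($k{\left(F \right)} = -4 + \left(\left(F^{2} + F F\right) + F\right) = -4 + \left(\left(F^{2} + F^{2}\right) + F\right) = -4 + \left(2 F^{2} + F\right) = -4 + \left(F + 2 F^{2}\right) = -4 + F + 2 F^{2}$)
$k{\left(-1 \right)} \left(\sqrt{30 - 28} + \left(3 - 3\right) \left(-11\right)\right) = \left(-4 - 1 + 2 \left(-1\right)^{2}\right) \left(\sqrt{30 - 28} + \left(3 - 3\right) \left(-11\right)\right) = \left(-4 - 1 + 2 \cdot 1\right) \left(\sqrt{2} + \left(3 - 3\right) \left(-11\right)\right) = \left(-4 - 1 + 2\right) \left(\sqrt{2} + 0 \left(-11\right)\right) = - 3 \left(\sqrt{2} + 0\right) = - 3 \sqrt{2}$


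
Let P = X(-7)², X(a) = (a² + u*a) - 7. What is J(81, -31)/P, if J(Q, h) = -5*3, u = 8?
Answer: -15/196 ≈ -0.076531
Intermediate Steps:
J(Q, h) = -15
X(a) = -7 + a² + 8*a (X(a) = (a² + 8*a) - 7 = -7 + a² + 8*a)
P = 196 (P = (-7 + (-7)² + 8*(-7))² = (-7 + 49 - 56)² = (-14)² = 196)
J(81, -31)/P = -15/196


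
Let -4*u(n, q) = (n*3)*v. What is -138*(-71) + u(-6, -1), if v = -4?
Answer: 9780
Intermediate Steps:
u(n, q) = 3*n (u(n, q) = -n*3*(-4)/4 = -3*n*(-4)/4 = -(-3)*n = 3*n)
-138*(-71) + u(-6, -1) = -138*(-71) + 3*(-6) = 9798 - 18 = 9780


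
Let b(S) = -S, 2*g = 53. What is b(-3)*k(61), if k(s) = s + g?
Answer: 525/2 ≈ 262.50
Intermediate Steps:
g = 53/2 (g = (1/2)*53 = 53/2 ≈ 26.500)
k(s) = 53/2 + s (k(s) = s + 53/2 = 53/2 + s)
b(-3)*k(61) = (-1*(-3))*(53/2 + 61) = 3*(175/2) = 525/2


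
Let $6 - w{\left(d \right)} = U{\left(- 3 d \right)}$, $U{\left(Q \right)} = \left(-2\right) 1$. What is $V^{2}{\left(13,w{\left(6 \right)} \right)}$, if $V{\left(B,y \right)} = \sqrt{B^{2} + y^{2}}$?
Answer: $233$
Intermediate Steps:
$U{\left(Q \right)} = -2$
$w{\left(d \right)} = 8$ ($w{\left(d \right)} = 6 - -2 = 6 + 2 = 8$)
$V^{2}{\left(13,w{\left(6 \right)} \right)} = \left(\sqrt{13^{2} + 8^{2}}\right)^{2} = \left(\sqrt{169 + 64}\right)^{2} = \left(\sqrt{233}\right)^{2} = 233$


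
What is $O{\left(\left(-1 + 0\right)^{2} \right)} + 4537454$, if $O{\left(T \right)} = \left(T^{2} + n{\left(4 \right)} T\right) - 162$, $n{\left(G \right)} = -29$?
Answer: $4537264$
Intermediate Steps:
$O{\left(T \right)} = -162 + T^{2} - 29 T$ ($O{\left(T \right)} = \left(T^{2} - 29 T\right) - 162 = -162 + T^{2} - 29 T$)
$O{\left(\left(-1 + 0\right)^{2} \right)} + 4537454 = \left(-162 + \left(\left(-1 + 0\right)^{2}\right)^{2} - 29 \left(-1 + 0\right)^{2}\right) + 4537454 = \left(-162 + \left(\left(-1\right)^{2}\right)^{2} - 29 \left(-1\right)^{2}\right) + 4537454 = \left(-162 + 1^{2} - 29\right) + 4537454 = \left(-162 + 1 - 29\right) + 4537454 = -190 + 4537454 = 4537264$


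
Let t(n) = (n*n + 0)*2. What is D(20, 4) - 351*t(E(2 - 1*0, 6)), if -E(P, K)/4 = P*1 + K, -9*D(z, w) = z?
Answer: -6469652/9 ≈ -7.1885e+5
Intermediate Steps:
D(z, w) = -z/9
E(P, K) = -4*K - 4*P (E(P, K) = -4*(P*1 + K) = -4*(P + K) = -4*(K + P) = -4*K - 4*P)
t(n) = 2*n² (t(n) = (n² + 0)*2 = n²*2 = 2*n²)
D(20, 4) - 351*t(E(2 - 1*0, 6)) = -⅑*20 - 702*(-4*6 - 4*(2 - 1*0))² = -20/9 - 702*(-24 - 4*(2 + 0))² = -20/9 - 702*(-24 - 4*2)² = -20/9 - 702*(-24 - 8)² = -20/9 - 702*(-32)² = -20/9 - 702*1024 = -20/9 - 351*2048 = -20/9 - 718848 = -6469652/9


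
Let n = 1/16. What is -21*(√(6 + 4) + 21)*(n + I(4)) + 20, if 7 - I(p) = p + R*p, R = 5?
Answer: 119831/16 + 5691*√10/16 ≈ 8614.2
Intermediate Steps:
n = 1/16 ≈ 0.062500
I(p) = 7 - 6*p (I(p) = 7 - (p + 5*p) = 7 - 6*p)
-21*(√(6 + 4) + 21)*(n + I(4)) + 20 = -21*(√(6 + 4) + 21)*(1/16 + (7 - 6*4)) + 20 = -21*(√10 + 21)*(1/16 + (7 - 24)) + 20 = -21*(21 + √10)*(1/16 - 17) + 20 = -21*(21 + √10)*(-271)/16 + 20 = -21*(-5691/16 - 271*√10/16) + 20 = (119511/16 + 5691*√10/16) + 20 = 119831/16 + 5691*√10/16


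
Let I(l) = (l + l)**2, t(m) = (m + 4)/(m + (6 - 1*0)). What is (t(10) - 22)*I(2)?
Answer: -338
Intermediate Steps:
t(m) = (4 + m)/(6 + m) (t(m) = (4 + m)/(m + (6 + 0)) = (4 + m)/(m + 6) = (4 + m)/(6 + m))
I(l) = 4*l**2 (I(l) = (2*l)**2 = 4*l**2)
(t(10) - 22)*I(2) = ((4 + 10)/(6 + 10) - 22)*(4*2**2) = (14/16 - 22)*(4*4) = ((1/16)*14 - 22)*16 = (7/8 - 22)*16 = -169/8*16 = -338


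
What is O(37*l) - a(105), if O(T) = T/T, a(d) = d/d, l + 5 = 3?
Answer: 0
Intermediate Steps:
l = -2 (l = -5 + 3 = -2)
a(d) = 1
O(T) = 1
O(37*l) - a(105) = 1 - 1*1 = 1 - 1 = 0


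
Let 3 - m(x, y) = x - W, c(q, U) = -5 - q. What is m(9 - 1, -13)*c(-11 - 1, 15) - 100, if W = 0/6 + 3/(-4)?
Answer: -561/4 ≈ -140.25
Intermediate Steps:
W = -¾ (W = 0*(⅙) + 3*(-¼) = 0 - ¾ = -¾ ≈ -0.75000)
m(x, y) = 9/4 - x (m(x, y) = 3 - (x - 1*(-¾)) = 3 - (x + ¾) = 3 - (¾ + x) = 3 + (-¾ - x) = 9/4 - x)
m(9 - 1, -13)*c(-11 - 1, 15) - 100 = (9/4 - (9 - 1))*(-5 - (-11 - 1)) - 100 = (9/4 - 1*8)*(-5 - 1*(-12)) - 100 = (9/4 - 8)*(-5 + 12) - 100 = -23/4*7 - 100 = -161/4 - 100 = -561/4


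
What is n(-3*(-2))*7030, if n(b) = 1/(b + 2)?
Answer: 3515/4 ≈ 878.75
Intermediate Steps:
n(b) = 1/(2 + b)
n(-3*(-2))*7030 = 7030/(2 - 3*(-2)) = 7030/(2 + 6) = 7030/8 = (⅛)*7030 = 3515/4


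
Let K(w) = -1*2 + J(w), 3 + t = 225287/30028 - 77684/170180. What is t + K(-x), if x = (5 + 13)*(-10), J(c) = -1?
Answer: 1336414067/1277541260 ≈ 1.0461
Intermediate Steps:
t = 5169037847/1277541260 (t = -3 + (225287/30028 - 77684/170180) = -3 + (225287*(1/30028) - 77684*1/170180) = -3 + (225287/30028 - 19421/42545) = -3 + 9001661627/1277541260 = 5169037847/1277541260 ≈ 4.0461)
x = -180 (x = 18*(-10) = -180)
K(w) = -3 (K(w) = -1*2 - 1 = -2 - 1 = -3)
t + K(-x) = 5169037847/1277541260 - 3 = 1336414067/1277541260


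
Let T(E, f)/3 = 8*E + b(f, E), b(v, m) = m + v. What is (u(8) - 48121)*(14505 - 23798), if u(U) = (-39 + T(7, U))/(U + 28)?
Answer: 2682861221/6 ≈ 4.4714e+8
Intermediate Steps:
T(E, f) = 3*f + 27*E (T(E, f) = 3*(8*E + (E + f)) = 3*(f + 9*E) = 3*f + 27*E)
u(U) = (150 + 3*U)/(28 + U) (u(U) = (-39 + (3*U + 27*7))/(U + 28) = (-39 + (3*U + 189))/(28 + U) = (-39 + (189 + 3*U))/(28 + U) = (150 + 3*U)/(28 + U))
(u(8) - 48121)*(14505 - 23798) = (3*(50 + 8)/(28 + 8) - 48121)*(14505 - 23798) = (3*58/36 - 48121)*(-9293) = (3*(1/36)*58 - 48121)*(-9293) = (29/6 - 48121)*(-9293) = -288697/6*(-9293) = 2682861221/6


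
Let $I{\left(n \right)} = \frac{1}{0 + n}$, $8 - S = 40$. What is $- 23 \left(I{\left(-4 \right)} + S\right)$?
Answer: $\frac{2967}{4} \approx 741.75$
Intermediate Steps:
$S = -32$ ($S = 8 - 40 = -32$)
$I{\left(n \right)} = \frac{1}{n}$
$- 23 \left(I{\left(-4 \right)} + S\right) = - 23 \left(\frac{1}{-4} - 32\right) = - 23 \left(- \frac{1}{4} - 32\right) = \left(-23\right) \left(- \frac{129}{4}\right) = \frac{2967}{4}$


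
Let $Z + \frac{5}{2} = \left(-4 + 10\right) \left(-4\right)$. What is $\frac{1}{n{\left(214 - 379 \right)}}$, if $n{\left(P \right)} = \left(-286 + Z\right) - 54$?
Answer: $- \frac{2}{733} \approx -0.0027285$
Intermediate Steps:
$Z = - \frac{53}{2}$ ($Z = - \frac{5}{2} + \left(-4 + 10\right) \left(-4\right) = - \frac{5}{2} + 6 \left(-4\right) = - \frac{5}{2} - 24 = - \frac{53}{2} \approx -26.5$)
$n{\left(P \right)} = - \frac{733}{2}$ ($n{\left(P \right)} = \left(-286 - \frac{53}{2}\right) - 54 = - \frac{625}{2} - 54 = - \frac{733}{2}$)
$\frac{1}{n{\left(214 - 379 \right)}} = \frac{1}{- \frac{733}{2}} = - \frac{2}{733}$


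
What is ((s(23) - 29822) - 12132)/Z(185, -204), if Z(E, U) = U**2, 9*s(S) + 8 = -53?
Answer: -377647/374544 ≈ -1.0083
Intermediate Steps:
s(S) = -61/9 (s(S) = -8/9 + (1/9)*(-53) = -8/9 - 53/9 = -61/9)
((s(23) - 29822) - 12132)/Z(185, -204) = ((-61/9 - 29822) - 12132)/((-204)**2) = (-268459/9 - 12132)/41616 = -377647/9*1/41616 = -377647/374544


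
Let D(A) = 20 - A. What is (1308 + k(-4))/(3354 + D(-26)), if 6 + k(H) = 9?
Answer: 1311/3400 ≈ 0.38559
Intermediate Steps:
k(H) = 3 (k(H) = -6 + 9 = 3)
(1308 + k(-4))/(3354 + D(-26)) = (1308 + 3)/(3354 + (20 - 1*(-26))) = 1311/(3354 + (20 + 26)) = 1311/(3354 + 46) = 1311/3400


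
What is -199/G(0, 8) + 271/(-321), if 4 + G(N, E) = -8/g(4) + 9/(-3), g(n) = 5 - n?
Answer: 6646/535 ≈ 12.422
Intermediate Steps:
G(N, E) = -15 (G(N, E) = -4 + (-8/(5 - 1*4) + 9/(-3)) = -4 + (-8/(5 - 4) + 9*(-⅓)) = -4 + (-8/1 - 3) = -4 + (-8*1 - 3) = -4 + (-8 - 3) = -4 - 11 = -15)
-199/G(0, 8) + 271/(-321) = -199/(-15) + 271/(-321) = -199*(-1/15) + 271*(-1/321) = 199/15 - 271/321 = 6646/535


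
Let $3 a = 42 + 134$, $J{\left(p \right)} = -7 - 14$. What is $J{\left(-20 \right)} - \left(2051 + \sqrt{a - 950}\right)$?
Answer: $-2072 - \frac{i \sqrt{8022}}{3} \approx -2072.0 - 29.855 i$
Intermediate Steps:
$J{\left(p \right)} = -21$
$a = \frac{176}{3}$ ($a = \frac{42 + 134}{3} = \frac{1}{3} \cdot 176 = \frac{176}{3} \approx 58.667$)
$J{\left(-20 \right)} - \left(2051 + \sqrt{a - 950}\right) = -21 - \left(2051 + \sqrt{\frac{176}{3} - 950}\right) = -21 - \left(2051 + \sqrt{- \frac{2674}{3}}\right) = -21 - \left(2051 + \frac{i \sqrt{8022}}{3}\right) = -2072 - \frac{i \sqrt{8022}}{3}$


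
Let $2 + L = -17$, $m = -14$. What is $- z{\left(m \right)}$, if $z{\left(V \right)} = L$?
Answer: $19$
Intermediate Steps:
$L = -19$ ($L = -2 - 17 = -19$)
$z{\left(V \right)} = -19$
$- z{\left(m \right)} = \left(-1\right) \left(-19\right) = 19$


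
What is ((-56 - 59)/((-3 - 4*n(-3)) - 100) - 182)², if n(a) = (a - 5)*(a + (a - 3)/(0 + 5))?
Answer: 46422580681/1408969 ≈ 32948.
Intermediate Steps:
n(a) = (-5 + a)*(-⅗ + 6*a/5) (n(a) = (-5 + a)*(a + (-3 + a)/5) = (-5 + a)*(a + (-3 + a)*(⅕)) = (-5 + a)*(a + (-⅗ + a/5)) = (-5 + a)*(-⅗ + 6*a/5))
((-56 - 59)/((-3 - 4*n(-3)) - 100) - 182)² = ((-56 - 59)/((-3 - 4*(3 - 33/5*(-3) + (6/5)*(-3)²)) - 100) - 182)² = (-115/((-3 - 4*(3 + 99/5 + (6/5)*9)) - 100) - 182)² = (-115/((-3 - 4*(3 + 99/5 + 54/5)) - 100) - 182)² = (-115/((-3 - 4*168/5) - 100) - 182)² = (-115/((-3 - 672/5) - 100) - 182)² = (-115/(-687/5 - 100) - 182)² = (-115/(-1187/5) - 182)² = (-115*(-5/1187) - 182)² = (575/1187 - 182)² = (-215459/1187)² = 46422580681/1408969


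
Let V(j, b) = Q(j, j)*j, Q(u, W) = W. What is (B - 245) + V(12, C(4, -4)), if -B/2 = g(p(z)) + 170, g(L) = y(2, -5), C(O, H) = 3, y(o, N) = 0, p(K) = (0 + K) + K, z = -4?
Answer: -441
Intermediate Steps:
p(K) = 2*K (p(K) = K + K = 2*K)
g(L) = 0
V(j, b) = j**2 (V(j, b) = j*j = j**2)
B = -340 (B = -2*(0 + 170) = -2*170 = -340)
(B - 245) + V(12, C(4, -4)) = (-340 - 245) + 12**2 = -585 + 144 = -441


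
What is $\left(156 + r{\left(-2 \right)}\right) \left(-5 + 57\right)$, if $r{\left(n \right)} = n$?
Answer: $8008$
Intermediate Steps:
$\left(156 + r{\left(-2 \right)}\right) \left(-5 + 57\right) = \left(156 - 2\right) \left(-5 + 57\right) = 154 \cdot 52 = 8008$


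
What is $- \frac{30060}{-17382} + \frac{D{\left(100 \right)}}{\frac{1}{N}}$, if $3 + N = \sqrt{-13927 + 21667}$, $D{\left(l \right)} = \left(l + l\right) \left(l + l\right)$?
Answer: $- \frac{347634990}{2897} + 240000 \sqrt{215} \approx 3.3991 \cdot 10^{6}$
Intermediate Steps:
$D{\left(l \right)} = 4 l^{2}$ ($D{\left(l \right)} = 2 l 2 l = 4 l^{2}$)
$N = -3 + 6 \sqrt{215}$ ($N = -3 + \sqrt{-13927 + 21667} = -3 + \sqrt{7740} = -3 + 6 \sqrt{215} \approx 84.977$)
$- \frac{30060}{-17382} + \frac{D{\left(100 \right)}}{\frac{1}{N}} = - \frac{30060}{-17382} + \frac{4 \cdot 100^{2}}{\frac{1}{-3 + 6 \sqrt{215}}} = \left(-30060\right) \left(- \frac{1}{17382}\right) + 4 \cdot 10000 \left(-3 + 6 \sqrt{215}\right) = \frac{5010}{2897} + 40000 \left(-3 + 6 \sqrt{215}\right) = \frac{5010}{2897} - \left(120000 - 240000 \sqrt{215}\right) = - \frac{347634990}{2897} + 240000 \sqrt{215}$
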